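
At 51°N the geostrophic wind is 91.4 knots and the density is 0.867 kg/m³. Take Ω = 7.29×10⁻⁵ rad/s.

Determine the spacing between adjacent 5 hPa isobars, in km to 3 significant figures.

Coriolis parameter at 51°N:
f = 2Ω sin φ = 2 × 7.29×10⁻⁵ × sin 51° = 1.13×10⁻⁴ s⁻¹
Wind speed in SI: 91.4 knots = 47.0 m/s
Geostrophic balance rearranged: |∂P/∂n| = f ρ V_g
|∂P/∂n| = 1.13×10⁻⁴ × 0.867 × 47.0 = 4.62×10⁻³ Pa/m
Isobar spacing: Δn = ΔP/|∂P/∂n| = 500 Pa / 4.62×10⁻³ Pa/m = 108245 m ≈ 108 km

108 km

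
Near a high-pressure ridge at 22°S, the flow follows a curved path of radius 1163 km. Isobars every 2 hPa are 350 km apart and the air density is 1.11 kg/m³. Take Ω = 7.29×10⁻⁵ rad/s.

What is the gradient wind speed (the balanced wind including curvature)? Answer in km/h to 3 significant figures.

41.4 km/h

Coriolis parameter at 22°S:
f = 2Ω sin φ = 2 × 7.29×10⁻⁵ × sin 22° = 5.46×10⁻⁵ s⁻¹
Pressure gradient: |∂P/∂n| = 200 Pa / 350000 m = 5.71×10⁻⁴ Pa/m
Geostrophic speed: V_g = |∂P/∂n|/(fρ) = 5.71×10⁻⁴/(5.46×10⁻⁵ × 1.11) = 9.43 m/s
Around a high, pressure-gradient force acts outward with centrifugal, so Coriolis balances both:
fV = (1/ρ)|∂P/∂n| + V²/R  →  V² − fR·V + fR·V_g = 0
With fR = 5.46×10⁻⁵ × 1163×10³ m = 63.5 m/s:
V = [fR − √((fR)² − 4 fR V_g)]/2 = [63.5 − √(63.5² − 4×63.5×9.43)]/2 = 11.5 m/s
Supergeostrophic (V > V_g = 9.43 m/s), as expected around a high.
Converting: 11.5 m/s × 3.6 = 41.4 km/h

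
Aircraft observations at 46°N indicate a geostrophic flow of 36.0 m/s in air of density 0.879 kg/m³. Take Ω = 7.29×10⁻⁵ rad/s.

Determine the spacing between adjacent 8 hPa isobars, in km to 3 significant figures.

241 km

Coriolis parameter at 46°N:
f = 2Ω sin φ = 2 × 7.29×10⁻⁵ × sin 46° = 1.05×10⁻⁴ s⁻¹
Geostrophic balance rearranged: |∂P/∂n| = f ρ V_g
|∂P/∂n| = 1.05×10⁻⁴ × 0.879 × 36.0 = 3.32×10⁻³ Pa/m
Isobar spacing: Δn = ΔP/|∂P/∂n| = 800 Pa / 3.32×10⁻³ Pa/m = 241050 m ≈ 241 km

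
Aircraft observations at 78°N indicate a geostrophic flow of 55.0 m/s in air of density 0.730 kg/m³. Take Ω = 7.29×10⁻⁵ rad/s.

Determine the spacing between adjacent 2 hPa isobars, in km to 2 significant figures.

Coriolis parameter at 78°N:
f = 2Ω sin φ = 2 × 7.29×10⁻⁵ × sin 78° = 1.43×10⁻⁴ s⁻¹
Geostrophic balance rearranged: |∂P/∂n| = f ρ V_g
|∂P/∂n| = 1.43×10⁻⁴ × 0.730 × 55.0 = 5.73×10⁻³ Pa/m
Isobar spacing: Δn = ΔP/|∂P/∂n| = 200 Pa / 5.73×10⁻³ Pa/m = 34929 m ≈ 35 km

35 km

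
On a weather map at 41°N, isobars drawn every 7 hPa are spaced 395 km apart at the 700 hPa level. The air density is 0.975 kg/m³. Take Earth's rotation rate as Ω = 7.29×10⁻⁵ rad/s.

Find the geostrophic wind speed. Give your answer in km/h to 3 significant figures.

68.4 km/h

Coriolis parameter at 41°N:
f = 2Ω sin φ = 2 × 7.29×10⁻⁵ × sin 41° = 9.57×10⁻⁵ s⁻¹
Pressure gradient: |∂P/∂n| = 700 Pa / 395000 m = 1.77×10⁻³ Pa/m
Geostrophic balance (pressure-gradient force = Coriolis force):
V_g = (1/(fρ)) |∂P/∂n| = 1.77×10⁻³ / (9.57×10⁻⁵ × 0.975) = 19.0 m/s
Converting: 19.0 m/s × 3.6 = 68.4 km/h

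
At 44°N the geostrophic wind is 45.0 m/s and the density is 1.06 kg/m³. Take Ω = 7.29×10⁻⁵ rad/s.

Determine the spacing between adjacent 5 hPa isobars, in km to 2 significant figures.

100 km

Coriolis parameter at 44°N:
f = 2Ω sin φ = 2 × 7.29×10⁻⁵ × sin 44° = 1.01×10⁻⁴ s⁻¹
Geostrophic balance rearranged: |∂P/∂n| = f ρ V_g
|∂P/∂n| = 1.01×10⁻⁴ × 1.06 × 45.0 = 4.83×10⁻³ Pa/m
Isobar spacing: Δn = ΔP/|∂P/∂n| = 500 Pa / 4.83×10⁻³ Pa/m = 103496 m ≈ 100 km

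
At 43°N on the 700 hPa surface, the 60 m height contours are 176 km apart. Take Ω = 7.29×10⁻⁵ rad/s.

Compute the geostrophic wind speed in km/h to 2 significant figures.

120 km/h

Coriolis parameter at 43°N:
f = 2Ω sin φ = 2 × 7.29×10⁻⁵ × sin 43° = 9.94×10⁻⁵ s⁻¹
Height gradient: |∂Z/∂n| = 60 m / 176000 m = 3.41×10⁻⁴
On a pressure surface, geostrophic balance gives V_g = (g/f)|∂Z/∂n|:
V_g = 9.81 × 3.41×10⁻⁴ / 9.94×10⁻⁵ = 33.6 m/s
Converting: 33.6 m/s × 3.6 = 120 km/h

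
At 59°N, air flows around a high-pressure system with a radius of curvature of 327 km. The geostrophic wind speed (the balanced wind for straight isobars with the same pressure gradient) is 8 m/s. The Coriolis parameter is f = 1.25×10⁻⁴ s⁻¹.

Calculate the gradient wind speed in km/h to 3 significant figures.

Around a high, pressure-gradient force acts outward with centrifugal, so Coriolis balances both:
fV = (1/ρ)|∂P/∂n| + V²/R  →  V² − fR·V + fR·V_g = 0
With fR = 1.25×10⁻⁴ × 327×10³ m = 40.9 m/s:
V = [fR − √((fR)² − 4 fR V_g)]/2 = [40.9 − √(40.9² − 4×40.9×8)]/2 = 10.9 m/s
Supergeostrophic (V > V_g = 8 m/s), as expected around a high.
Converting: 10.9 m/s × 3.6 = 39.3 km/h

39.3 km/h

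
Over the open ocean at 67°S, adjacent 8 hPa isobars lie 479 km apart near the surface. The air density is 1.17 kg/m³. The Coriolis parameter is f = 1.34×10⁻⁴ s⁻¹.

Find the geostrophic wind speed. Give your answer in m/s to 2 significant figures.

Pressure gradient: |∂P/∂n| = 800 Pa / 479000 m = 1.67×10⁻³ Pa/m
Geostrophic balance (pressure-gradient force = Coriolis force):
V_g = (1/(fρ)) |∂P/∂n| = 1.67×10⁻³ / (1.34×10⁻⁴ × 1.17) = 10.7 m/s

11 m/s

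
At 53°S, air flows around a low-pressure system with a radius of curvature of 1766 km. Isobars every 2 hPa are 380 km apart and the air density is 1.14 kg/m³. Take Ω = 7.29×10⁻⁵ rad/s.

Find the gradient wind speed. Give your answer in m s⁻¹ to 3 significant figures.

3.89 m s⁻¹

Coriolis parameter at 53°S:
f = 2Ω sin φ = 2 × 7.29×10⁻⁵ × sin 53° = 1.16×10⁻⁴ s⁻¹
Pressure gradient: |∂P/∂n| = 200 Pa / 380000 m = 5.26×10⁻⁴ Pa/m
Geostrophic speed: V_g = |∂P/∂n|/(fρ) = 5.26×10⁻⁴/(1.16×10⁻⁴ × 1.14) = 3.96 m/s
Around a low, centrifugal force acts outward with Coriolis, so pressure-gradient force balances both:
(1/ρ)|∂P/∂n| = fV + V²/R  →  V² + fR·V − fR·V_g = 0
With fR = 1.16×10⁻⁴ × 1766×10³ m = 206 m/s:
V = [−fR + √((fR)² + 4 fR V_g)]/2 = [−206 + √(206² + 4×206×3.96)]/2 = 3.89 m/s
Subgeostrophic (V < V_g = 3.96 m/s), as expected around a low.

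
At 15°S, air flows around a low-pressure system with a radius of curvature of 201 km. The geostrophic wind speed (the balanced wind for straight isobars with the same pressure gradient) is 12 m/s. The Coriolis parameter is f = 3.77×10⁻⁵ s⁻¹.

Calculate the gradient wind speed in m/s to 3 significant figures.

6.47 m/s

Around a low, centrifugal force acts outward with Coriolis, so pressure-gradient force balances both:
(1/ρ)|∂P/∂n| = fV + V²/R  →  V² + fR·V − fR·V_g = 0
With fR = 3.77×10⁻⁵ × 201×10³ m = 7.58 m/s:
V = [−fR + √((fR)² + 4 fR V_g)]/2 = [−7.58 + √(7.58² + 4×7.58×12)]/2 = 6.47 m/s
Subgeostrophic (V < V_g = 12 m/s), as expected around a low.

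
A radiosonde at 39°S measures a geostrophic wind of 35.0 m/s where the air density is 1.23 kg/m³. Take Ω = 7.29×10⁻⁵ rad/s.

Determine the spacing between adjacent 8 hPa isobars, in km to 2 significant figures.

Coriolis parameter at 39°S:
f = 2Ω sin φ = 2 × 7.29×10⁻⁵ × sin 39° = 9.18×10⁻⁵ s⁻¹
Geostrophic balance rearranged: |∂P/∂n| = f ρ V_g
|∂P/∂n| = 9.18×10⁻⁵ × 1.23 × 35.0 = 3.95×10⁻³ Pa/m
Isobar spacing: Δn = ΔP/|∂P/∂n| = 800 Pa / 3.95×10⁻³ Pa/m = 202529 m ≈ 200 km

200 km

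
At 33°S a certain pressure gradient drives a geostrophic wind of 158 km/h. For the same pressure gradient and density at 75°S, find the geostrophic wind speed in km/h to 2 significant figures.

With the same pressure gradient and density, V_g ∝ 1/f ∝ 1/sin φ.
V₂ = V₁ · sin φ₁ / sin φ₂ = 158 × sin 33° / sin 75°
V₂ = 158 × 0.5446/0.9659 = 89 km/h

89 km/h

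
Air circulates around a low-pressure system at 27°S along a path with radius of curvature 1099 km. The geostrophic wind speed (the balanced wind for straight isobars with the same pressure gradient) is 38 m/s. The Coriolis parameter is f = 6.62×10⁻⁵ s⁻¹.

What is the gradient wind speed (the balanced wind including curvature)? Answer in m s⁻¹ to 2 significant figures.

28 m s⁻¹

Around a low, centrifugal force acts outward with Coriolis, so pressure-gradient force balances both:
(1/ρ)|∂P/∂n| = fV + V²/R  →  V² + fR·V − fR·V_g = 0
With fR = 6.62×10⁻⁵ × 1099×10³ m = 72.8 m/s:
V = [−fR + √((fR)² + 4 fR V_g)]/2 = [−72.8 + √(72.8² + 4×72.8×38)]/2 = 27.6 m/s
Subgeostrophic (V < V_g = 38 m/s), as expected around a low.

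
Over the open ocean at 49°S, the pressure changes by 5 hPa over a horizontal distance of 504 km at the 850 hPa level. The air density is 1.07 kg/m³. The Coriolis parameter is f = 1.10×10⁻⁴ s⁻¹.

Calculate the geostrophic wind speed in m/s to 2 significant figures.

Pressure gradient: |∂P/∂n| = 500 Pa / 504000 m = 9.92×10⁻⁴ Pa/m
Geostrophic balance (pressure-gradient force = Coriolis force):
V_g = (1/(fρ)) |∂P/∂n| = 9.92×10⁻⁴ / (1.10×10⁻⁴ × 1.07) = 8.43 m/s

8.4 m/s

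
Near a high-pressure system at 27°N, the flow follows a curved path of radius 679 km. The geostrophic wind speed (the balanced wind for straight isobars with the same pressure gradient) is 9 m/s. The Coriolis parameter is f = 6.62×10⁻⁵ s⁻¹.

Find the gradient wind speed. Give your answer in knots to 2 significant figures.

24 knots

Around a high, pressure-gradient force acts outward with centrifugal, so Coriolis balances both:
fV = (1/ρ)|∂P/∂n| + V²/R  →  V² − fR·V + fR·V_g = 0
With fR = 6.62×10⁻⁵ × 679×10³ m = 44.9 m/s:
V = [fR − √((fR)² − 4 fR V_g)]/2 = [44.9 − √(44.9² − 4×44.9×9)]/2 = 12.4 m/s
Supergeostrophic (V > V_g = 9 m/s), as expected around a high.
Converting: 12.4 m/s × 1.944 = 24 knots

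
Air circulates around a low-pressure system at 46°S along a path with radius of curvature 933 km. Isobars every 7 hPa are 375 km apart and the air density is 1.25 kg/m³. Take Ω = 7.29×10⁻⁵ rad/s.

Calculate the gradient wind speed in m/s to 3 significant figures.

12.6 m/s

Coriolis parameter at 46°S:
f = 2Ω sin φ = 2 × 7.29×10⁻⁵ × sin 46° = 1.05×10⁻⁴ s⁻¹
Pressure gradient: |∂P/∂n| = 700 Pa / 375000 m = 1.87×10⁻³ Pa/m
Geostrophic speed: V_g = |∂P/∂n|/(fρ) = 1.87×10⁻³/(1.05×10⁻⁴ × 1.25) = 14.2 m/s
Around a low, centrifugal force acts outward with Coriolis, so pressure-gradient force balances both:
(1/ρ)|∂P/∂n| = fV + V²/R  →  V² + fR·V − fR·V_g = 0
With fR = 1.05×10⁻⁴ × 933×10³ m = 97.9 m/s:
V = [−fR + √((fR)² + 4 fR V_g)]/2 = [−97.9 + √(97.9² + 4×97.9×14.2)]/2 = 12.6 m/s
Subgeostrophic (V < V_g = 14.2 m/s), as expected around a low.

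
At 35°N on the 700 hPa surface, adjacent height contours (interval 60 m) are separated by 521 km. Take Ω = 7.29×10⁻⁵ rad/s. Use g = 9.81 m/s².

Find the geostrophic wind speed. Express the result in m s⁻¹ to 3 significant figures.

Coriolis parameter at 35°N:
f = 2Ω sin φ = 2 × 7.29×10⁻⁵ × sin 35° = 8.36×10⁻⁵ s⁻¹
Height gradient: |∂Z/∂n| = 60 m / 521000 m = 1.15×10⁻⁴
On a pressure surface, geostrophic balance gives V_g = (g/f)|∂Z/∂n|:
V_g = 9.81 × 1.15×10⁻⁴ / 8.36×10⁻⁵ = 13.5 m/s

13.5 m s⁻¹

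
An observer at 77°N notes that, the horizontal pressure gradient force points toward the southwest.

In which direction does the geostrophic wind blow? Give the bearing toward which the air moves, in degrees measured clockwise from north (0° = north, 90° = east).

315°

The pressure-gradient force points toward the southwest (bearing 225°).
Geostrophic balance: in the Northern Hemisphere the Coriolis force deflects motion to the right, so the geostrophic wind blows 90° to the right of the pressure-gradient force (low pressure on the left).
Rotating 225° by 90° clockwise gives 315° — the wind blows toward the northwest.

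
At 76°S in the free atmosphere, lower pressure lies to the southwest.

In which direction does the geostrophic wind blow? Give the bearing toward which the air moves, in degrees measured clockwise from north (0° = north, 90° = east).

135°

The pressure-gradient force points toward the southwest (bearing 225°).
Geostrophic balance: in the Southern Hemisphere the Coriolis force deflects motion to the left, so the geostrophic wind blows 90° to the left of the pressure-gradient force (low pressure on the right).
Rotating 225° by 90° counterclockwise gives 135° — the wind blows toward the southeast.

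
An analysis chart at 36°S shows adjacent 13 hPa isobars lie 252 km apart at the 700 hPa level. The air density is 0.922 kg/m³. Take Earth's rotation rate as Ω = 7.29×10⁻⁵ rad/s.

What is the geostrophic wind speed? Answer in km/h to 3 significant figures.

Coriolis parameter at 36°S:
f = 2Ω sin φ = 2 × 7.29×10⁻⁵ × sin 36° = 8.57×10⁻⁵ s⁻¹
Pressure gradient: |∂P/∂n| = 1300 Pa / 252000 m = 5.16×10⁻³ Pa/m
Geostrophic balance (pressure-gradient force = Coriolis force):
V_g = (1/(fρ)) |∂P/∂n| = 5.16×10⁻³ / (8.57×10⁻⁵ × 0.922) = 65.3 m/s
Converting: 65.3 m/s × 3.6 = 235 km/h

235 km/h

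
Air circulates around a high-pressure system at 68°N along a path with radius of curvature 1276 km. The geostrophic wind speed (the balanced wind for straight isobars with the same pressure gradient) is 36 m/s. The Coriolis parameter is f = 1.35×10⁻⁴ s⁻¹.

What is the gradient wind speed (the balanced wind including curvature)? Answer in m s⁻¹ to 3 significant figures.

51.2 m s⁻¹

Around a high, pressure-gradient force acts outward with centrifugal, so Coriolis balances both:
fV = (1/ρ)|∂P/∂n| + V²/R  →  V² − fR·V + fR·V_g = 0
With fR = 1.35×10⁻⁴ × 1276×10³ m = 172 m/s:
V = [fR − √((fR)² − 4 fR V_g)]/2 = [172 − √(172² − 4×172×36)]/2 = 51.2 m/s
Supergeostrophic (V > V_g = 36 m/s), as expected around a high.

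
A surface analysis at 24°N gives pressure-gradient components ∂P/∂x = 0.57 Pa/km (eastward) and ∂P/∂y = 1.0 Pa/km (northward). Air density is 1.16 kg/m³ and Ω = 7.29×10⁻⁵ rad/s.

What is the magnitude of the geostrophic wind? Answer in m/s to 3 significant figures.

16.7 m/s

Coriolis parameter at 24°N:
f = 2Ω sin φ = 2 × 7.29×10⁻⁵ × sin 24° = 5.93×10⁻⁵ s⁻¹
Component geostrophic relations (x east, y north):
u_g = −(1/(fρ)) ∂P/∂y,  v_g = (1/(fρ)) ∂P/∂x
u_g = −(1.0×10⁻³)/(5.93×10⁻⁵ × 1.16) = −14.5 m/s;  v_g = (0.57×10⁻³)/(5.93×10⁻⁵ × 1.16) = 8.29 m/s
|V_g| = √(u_g² + v_g²) = 16.7 m/s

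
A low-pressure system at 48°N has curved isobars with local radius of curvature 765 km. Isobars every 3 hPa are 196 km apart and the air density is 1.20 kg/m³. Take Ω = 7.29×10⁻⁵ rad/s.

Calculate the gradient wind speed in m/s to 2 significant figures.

Coriolis parameter at 48°N:
f = 2Ω sin φ = 2 × 7.29×10⁻⁵ × sin 48° = 1.08×10⁻⁴ s⁻¹
Pressure gradient: |∂P/∂n| = 300 Pa / 196000 m = 1.53×10⁻³ Pa/m
Geostrophic speed: V_g = |∂P/∂n|/(fρ) = 1.53×10⁻³/(1.08×10⁻⁴ × 1.20) = 11.8 m/s
Around a low, centrifugal force acts outward with Coriolis, so pressure-gradient force balances both:
(1/ρ)|∂P/∂n| = fV + V²/R  →  V² + fR·V − fR·V_g = 0
With fR = 1.08×10⁻⁴ × 765×10³ m = 82.9 m/s:
V = [−fR + √((fR)² + 4 fR V_g)]/2 = [−82.9 + √(82.9² + 4×82.9×11.8)]/2 = 10.5 m/s
Subgeostrophic (V < V_g = 11.8 m/s), as expected around a low.

10 m/s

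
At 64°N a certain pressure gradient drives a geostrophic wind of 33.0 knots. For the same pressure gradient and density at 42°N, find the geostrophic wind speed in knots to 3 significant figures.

44.3 knots

With the same pressure gradient and density, V_g ∝ 1/f ∝ 1/sin φ.
V₂ = V₁ · sin φ₁ / sin φ₂ = 33.0 × sin 64° / sin 42°
V₂ = 33.0 × 0.8988/0.6691 = 44.3 knots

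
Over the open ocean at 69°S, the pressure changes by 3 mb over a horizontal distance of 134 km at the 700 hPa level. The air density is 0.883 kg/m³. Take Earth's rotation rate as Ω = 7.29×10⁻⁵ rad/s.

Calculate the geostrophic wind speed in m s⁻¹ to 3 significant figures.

Coriolis parameter at 69°S:
f = 2Ω sin φ = 2 × 7.29×10⁻⁵ × sin 69° = 1.36×10⁻⁴ s⁻¹
Pressure gradient: |∂P/∂n| = 300 Pa / 134000 m = 2.24×10⁻³ Pa/m
Geostrophic balance (pressure-gradient force = Coriolis force):
V_g = (1/(fρ)) |∂P/∂n| = 2.24×10⁻³ / (1.36×10⁻⁴ × 0.883) = 18.6 m/s

18.6 m s⁻¹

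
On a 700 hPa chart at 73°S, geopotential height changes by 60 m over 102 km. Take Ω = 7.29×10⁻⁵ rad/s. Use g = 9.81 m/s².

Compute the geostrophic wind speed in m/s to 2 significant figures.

Coriolis parameter at 73°S:
f = 2Ω sin φ = 2 × 7.29×10⁻⁵ × sin 73° = 1.39×10⁻⁴ s⁻¹
Height gradient: |∂Z/∂n| = 60 m / 102000 m = 5.88×10⁻⁴
On a pressure surface, geostrophic balance gives V_g = (g/f)|∂Z/∂n|:
V_g = 9.81 × 5.88×10⁻⁴ / 1.39×10⁻⁴ = 41.4 m/s

41 m/s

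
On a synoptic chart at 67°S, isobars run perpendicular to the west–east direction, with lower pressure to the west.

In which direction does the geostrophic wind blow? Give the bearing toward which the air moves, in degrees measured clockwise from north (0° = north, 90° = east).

The pressure-gradient force points toward the west (bearing 270°).
Geostrophic balance: in the Southern Hemisphere the Coriolis force deflects motion to the left, so the geostrophic wind blows 90° to the left of the pressure-gradient force (low pressure on the right).
Rotating 270° by 90° counterclockwise gives 180° — the wind blows toward the south.

180°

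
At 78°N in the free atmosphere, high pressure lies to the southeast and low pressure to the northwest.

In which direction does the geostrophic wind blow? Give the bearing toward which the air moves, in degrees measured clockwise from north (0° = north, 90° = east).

045°

The pressure-gradient force points toward the northwest (bearing 315°).
Geostrophic balance: in the Northern Hemisphere the Coriolis force deflects motion to the right, so the geostrophic wind blows 90° to the right of the pressure-gradient force (low pressure on the left).
Rotating 315° by 90° clockwise gives 045° — the wind blows toward the northeast.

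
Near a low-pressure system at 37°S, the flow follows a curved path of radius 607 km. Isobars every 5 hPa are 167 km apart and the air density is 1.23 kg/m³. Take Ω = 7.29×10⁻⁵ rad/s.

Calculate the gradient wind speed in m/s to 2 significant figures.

Coriolis parameter at 37°S:
f = 2Ω sin φ = 2 × 7.29×10⁻⁵ × sin 37° = 8.77×10⁻⁵ s⁻¹
Pressure gradient: |∂P/∂n| = 500 Pa / 167000 m = 2.99×10⁻³ Pa/m
Geostrophic speed: V_g = |∂P/∂n|/(fρ) = 2.99×10⁻³/(8.77×10⁻⁵ × 1.23) = 27.7 m/s
Around a low, centrifugal force acts outward with Coriolis, so pressure-gradient force balances both:
(1/ρ)|∂P/∂n| = fV + V²/R  →  V² + fR·V − fR·V_g = 0
With fR = 8.77×10⁻⁵ × 607×10³ m = 53.3 m/s:
V = [−fR + √((fR)² + 4 fR V_g)]/2 = [−53.3 + √(53.3² + 4×53.3×27.7)]/2 = 20.1 m/s
Subgeostrophic (V < V_g = 27.7 m/s), as expected around a low.

20 m/s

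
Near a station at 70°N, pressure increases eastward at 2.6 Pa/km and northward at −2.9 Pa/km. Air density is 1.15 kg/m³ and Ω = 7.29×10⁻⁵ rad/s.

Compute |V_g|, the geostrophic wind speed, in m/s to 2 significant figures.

25 m/s

Coriolis parameter at 70°N:
f = 2Ω sin φ = 2 × 7.29×10⁻⁵ × sin 70° = 1.37×10⁻⁴ s⁻¹
Component geostrophic relations (x east, y north):
u_g = −(1/(fρ)) ∂P/∂y,  v_g = (1/(fρ)) ∂P/∂x
u_g = −(−2.9×10⁻³)/(1.37×10⁻⁴ × 1.15) = 18.4 m/s;  v_g = (2.6×10⁻³)/(1.37×10⁻⁴ × 1.15) = 16.5 m/s
|V_g| = √(u_g² + v_g²) = 24.7 m/s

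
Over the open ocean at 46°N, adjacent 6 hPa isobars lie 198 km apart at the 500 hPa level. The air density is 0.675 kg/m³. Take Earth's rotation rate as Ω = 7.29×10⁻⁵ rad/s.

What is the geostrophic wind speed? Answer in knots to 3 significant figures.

83.2 knots

Coriolis parameter at 46°N:
f = 2Ω sin φ = 2 × 7.29×10⁻⁵ × sin 46° = 1.05×10⁻⁴ s⁻¹
Pressure gradient: |∂P/∂n| = 600 Pa / 198000 m = 3.03×10⁻³ Pa/m
Geostrophic balance (pressure-gradient force = Coriolis force):
V_g = (1/(fρ)) |∂P/∂n| = 3.03×10⁻³ / (1.05×10⁻⁴ × 0.675) = 42.8 m/s
Converting: 42.8 m/s × 1.944 = 83.2 knots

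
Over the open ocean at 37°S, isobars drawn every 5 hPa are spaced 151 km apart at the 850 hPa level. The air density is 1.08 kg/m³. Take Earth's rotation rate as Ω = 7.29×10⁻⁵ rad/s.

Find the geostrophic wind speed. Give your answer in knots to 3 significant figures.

Coriolis parameter at 37°S:
f = 2Ω sin φ = 2 × 7.29×10⁻⁵ × sin 37° = 8.77×10⁻⁵ s⁻¹
Pressure gradient: |∂P/∂n| = 500 Pa / 151000 m = 3.31×10⁻³ Pa/m
Geostrophic balance (pressure-gradient force = Coriolis force):
V_g = (1/(fρ)) |∂P/∂n| = 3.31×10⁻³ / (8.77×10⁻⁵ × 1.08) = 34.9 m/s
Converting: 34.9 m/s × 1.944 = 67.9 knots

67.9 knots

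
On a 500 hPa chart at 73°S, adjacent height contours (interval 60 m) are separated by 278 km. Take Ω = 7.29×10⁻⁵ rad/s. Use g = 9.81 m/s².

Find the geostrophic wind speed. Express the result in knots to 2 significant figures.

30 knots

Coriolis parameter at 73°S:
f = 2Ω sin φ = 2 × 7.29×10⁻⁵ × sin 73° = 1.39×10⁻⁴ s⁻¹
Height gradient: |∂Z/∂n| = 60 m / 278000 m = 2.16×10⁻⁴
On a pressure surface, geostrophic balance gives V_g = (g/f)|∂Z/∂n|:
V_g = 9.81 × 2.16×10⁻⁴ / 1.39×10⁻⁴ = 15.2 m/s
Converting: 15.2 m/s × 1.944 = 30 knots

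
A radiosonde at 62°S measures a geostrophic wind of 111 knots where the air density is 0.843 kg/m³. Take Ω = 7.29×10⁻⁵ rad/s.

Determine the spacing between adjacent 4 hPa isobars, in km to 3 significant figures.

64.5 km

Coriolis parameter at 62°S:
f = 2Ω sin φ = 2 × 7.29×10⁻⁵ × sin 62° = 1.29×10⁻⁴ s⁻¹
Wind speed in SI: 111 knots = 57.1 m/s
Geostrophic balance rearranged: |∂P/∂n| = f ρ V_g
|∂P/∂n| = 1.29×10⁻⁴ × 0.843 × 57.1 = 6.20×10⁻³ Pa/m
Isobar spacing: Δn = ΔP/|∂P/∂n| = 400 Pa / 6.20×10⁻³ Pa/m = 64547 m ≈ 64.5 km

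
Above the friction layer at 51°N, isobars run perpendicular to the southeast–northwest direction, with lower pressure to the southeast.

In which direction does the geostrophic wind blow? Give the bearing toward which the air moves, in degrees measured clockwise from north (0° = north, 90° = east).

225°

The pressure-gradient force points toward the southeast (bearing 135°).
Geostrophic balance: in the Northern Hemisphere the Coriolis force deflects motion to the right, so the geostrophic wind blows 90° to the right of the pressure-gradient force (low pressure on the left).
Rotating 135° by 90° clockwise gives 225° — the wind blows toward the southwest.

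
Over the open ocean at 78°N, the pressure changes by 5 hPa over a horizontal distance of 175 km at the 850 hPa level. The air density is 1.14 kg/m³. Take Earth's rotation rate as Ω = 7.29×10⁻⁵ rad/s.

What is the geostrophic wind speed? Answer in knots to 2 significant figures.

34 knots

Coriolis parameter at 78°N:
f = 2Ω sin φ = 2 × 7.29×10⁻⁵ × sin 78° = 1.43×10⁻⁴ s⁻¹
Pressure gradient: |∂P/∂n| = 500 Pa / 175000 m = 2.86×10⁻³ Pa/m
Geostrophic balance (pressure-gradient force = Coriolis force):
V_g = (1/(fρ)) |∂P/∂n| = 2.86×10⁻³ / (1.43×10⁻⁴ × 1.14) = 17.6 m/s
Converting: 17.6 m/s × 1.944 = 34 knots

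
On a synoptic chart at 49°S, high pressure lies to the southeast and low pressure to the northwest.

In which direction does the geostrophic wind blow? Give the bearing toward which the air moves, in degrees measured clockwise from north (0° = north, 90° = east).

225°

The pressure-gradient force points toward the northwest (bearing 315°).
Geostrophic balance: in the Southern Hemisphere the Coriolis force deflects motion to the left, so the geostrophic wind blows 90° to the left of the pressure-gradient force (low pressure on the right).
Rotating 315° by 90° counterclockwise gives 225° — the wind blows toward the southwest.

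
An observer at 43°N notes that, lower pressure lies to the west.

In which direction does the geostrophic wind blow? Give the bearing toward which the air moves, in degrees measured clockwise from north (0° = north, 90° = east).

000°

The pressure-gradient force points toward the west (bearing 270°).
Geostrophic balance: in the Northern Hemisphere the Coriolis force deflects motion to the right, so the geostrophic wind blows 90° to the right of the pressure-gradient force (low pressure on the left).
Rotating 270° by 90° clockwise gives 000° — the wind blows toward the north.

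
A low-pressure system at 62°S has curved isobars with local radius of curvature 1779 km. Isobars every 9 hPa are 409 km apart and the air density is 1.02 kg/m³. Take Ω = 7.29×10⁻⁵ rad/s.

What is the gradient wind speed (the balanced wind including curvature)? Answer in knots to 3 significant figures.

Coriolis parameter at 62°S:
f = 2Ω sin φ = 2 × 7.29×10⁻⁵ × sin 62° = 1.29×10⁻⁴ s⁻¹
Pressure gradient: |∂P/∂n| = 900 Pa / 409000 m = 2.20×10⁻³ Pa/m
Geostrophic speed: V_g = |∂P/∂n|/(fρ) = 2.20×10⁻³/(1.29×10⁻⁴ × 1.02) = 16.8 m/s
Around a low, centrifugal force acts outward with Coriolis, so pressure-gradient force balances both:
(1/ρ)|∂P/∂n| = fV + V²/R  →  V² + fR·V − fR·V_g = 0
With fR = 1.29×10⁻⁴ × 1779×10³ m = 229 m/s:
V = [−fR + √((fR)² + 4 fR V_g)]/2 = [−229 + √(229² + 4×229×16.8)]/2 = 15.7 m/s
Subgeostrophic (V < V_g = 16.8 m/s), as expected around a low.
Converting: 15.7 m/s × 1.944 = 30.5 knots

30.5 knots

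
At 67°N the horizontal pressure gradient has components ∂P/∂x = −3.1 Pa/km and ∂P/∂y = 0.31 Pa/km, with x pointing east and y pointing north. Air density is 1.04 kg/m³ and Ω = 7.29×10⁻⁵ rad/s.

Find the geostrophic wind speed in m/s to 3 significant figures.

Coriolis parameter at 67°N:
f = 2Ω sin φ = 2 × 7.29×10⁻⁵ × sin 67° = 1.34×10⁻⁴ s⁻¹
Component geostrophic relations (x east, y north):
u_g = −(1/(fρ)) ∂P/∂y,  v_g = (1/(fρ)) ∂P/∂x
u_g = −(0.31×10⁻³)/(1.34×10⁻⁴ × 1.04) = −2.22 m/s;  v_g = (−3.1×10⁻³)/(1.34×10⁻⁴ × 1.04) = −22.2 m/s
|V_g| = √(u_g² + v_g²) = 22.3 m/s

22.3 m/s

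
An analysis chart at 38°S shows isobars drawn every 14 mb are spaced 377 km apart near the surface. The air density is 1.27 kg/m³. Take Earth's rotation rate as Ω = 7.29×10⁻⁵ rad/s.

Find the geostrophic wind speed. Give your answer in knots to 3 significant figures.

63.3 knots

Coriolis parameter at 38°S:
f = 2Ω sin φ = 2 × 7.29×10⁻⁵ × sin 38° = 8.98×10⁻⁵ s⁻¹
Pressure gradient: |∂P/∂n| = 1400 Pa / 377000 m = 3.71×10⁻³ Pa/m
Geostrophic balance (pressure-gradient force = Coriolis force):
V_g = (1/(fρ)) |∂P/∂n| = 3.71×10⁻³ / (8.98×10⁻⁵ × 1.27) = 32.6 m/s
Converting: 32.6 m/s × 1.944 = 63.3 knots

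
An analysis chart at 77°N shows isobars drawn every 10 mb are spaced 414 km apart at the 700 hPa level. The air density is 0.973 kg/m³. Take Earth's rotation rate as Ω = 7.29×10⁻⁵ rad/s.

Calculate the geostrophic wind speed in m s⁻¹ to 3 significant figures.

Coriolis parameter at 77°N:
f = 2Ω sin φ = 2 × 7.29×10⁻⁵ × sin 77° = 1.42×10⁻⁴ s⁻¹
Pressure gradient: |∂P/∂n| = 1000 Pa / 414000 m = 2.42×10⁻³ Pa/m
Geostrophic balance (pressure-gradient force = Coriolis force):
V_g = (1/(fρ)) |∂P/∂n| = 2.42×10⁻³ / (1.42×10⁻⁴ × 0.973) = 17.5 m/s

17.5 m s⁻¹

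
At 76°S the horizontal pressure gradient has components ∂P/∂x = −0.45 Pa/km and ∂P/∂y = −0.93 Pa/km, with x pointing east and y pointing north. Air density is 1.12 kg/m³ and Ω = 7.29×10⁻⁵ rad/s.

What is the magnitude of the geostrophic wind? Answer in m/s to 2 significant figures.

Coriolis parameter at 76°S:
f = 2Ω sin φ = 2 × 7.29×10⁻⁵ × sin 76° = 1.41×10⁻⁴ s⁻¹
In the Southern Hemisphere f is negative: f = −1.41×10⁻⁴ s⁻¹.
Component geostrophic relations (x east, y north):
u_g = −(1/(fρ)) ∂P/∂y,  v_g = (1/(fρ)) ∂P/∂x
u_g = −(−0.93×10⁻³)/(−1.41×10⁻⁴ × 1.12) = −5.87 m/s;  v_g = (−0.45×10⁻³)/(−1.41×10⁻⁴ × 1.12) = 2.84 m/s
|V_g| = √(u_g² + v_g²) = 6.52 m/s

6.5 m/s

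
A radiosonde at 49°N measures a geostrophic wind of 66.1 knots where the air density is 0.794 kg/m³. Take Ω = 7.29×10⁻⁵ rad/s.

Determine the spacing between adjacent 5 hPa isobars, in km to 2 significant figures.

170 km

Coriolis parameter at 49°N:
f = 2Ω sin φ = 2 × 7.29×10⁻⁵ × sin 49° = 1.10×10⁻⁴ s⁻¹
Wind speed in SI: 66.1 knots = 34.0 m/s
Geostrophic balance rearranged: |∂P/∂n| = f ρ V_g
|∂P/∂n| = 1.10×10⁻⁴ × 0.794 × 34.0 = 2.97×10⁻³ Pa/m
Isobar spacing: Δn = ΔP/|∂P/∂n| = 500 Pa / 2.97×10⁻³ Pa/m = 168296 m ≈ 170 km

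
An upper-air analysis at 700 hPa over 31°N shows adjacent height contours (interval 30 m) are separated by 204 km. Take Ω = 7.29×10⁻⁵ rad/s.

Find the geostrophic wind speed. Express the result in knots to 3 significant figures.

Coriolis parameter at 31°N:
f = 2Ω sin φ = 2 × 7.29×10⁻⁵ × sin 31° = 7.51×10⁻⁵ s⁻¹
Height gradient: |∂Z/∂n| = 30 m / 204000 m = 1.47×10⁻⁴
On a pressure surface, geostrophic balance gives V_g = (g/f)|∂Z/∂n|:
V_g = 9.81 × 1.47×10⁻⁴ / 7.51×10⁻⁵ = 19.2 m/s
Converting: 19.2 m/s × 1.944 = 37.3 knots

37.3 knots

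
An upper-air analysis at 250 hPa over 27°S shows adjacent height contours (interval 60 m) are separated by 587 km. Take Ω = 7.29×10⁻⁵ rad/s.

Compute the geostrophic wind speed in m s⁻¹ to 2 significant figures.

Coriolis parameter at 27°S:
f = 2Ω sin φ = 2 × 7.29×10⁻⁵ × sin 27° = 6.62×10⁻⁵ s⁻¹
Height gradient: |∂Z/∂n| = 60 m / 587000 m = 1.02×10⁻⁴
On a pressure surface, geostrophic balance gives V_g = (g/f)|∂Z/∂n|:
V_g = 9.81 × 1.02×10⁻⁴ / 6.62×10⁻⁵ = 15.1 m/s

15 m s⁻¹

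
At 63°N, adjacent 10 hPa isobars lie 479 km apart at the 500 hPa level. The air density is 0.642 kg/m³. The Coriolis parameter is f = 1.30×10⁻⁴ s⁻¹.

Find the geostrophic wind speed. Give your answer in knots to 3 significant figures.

Pressure gradient: |∂P/∂n| = 1000 Pa / 479000 m = 2.09×10⁻³ Pa/m
Geostrophic balance (pressure-gradient force = Coriolis force):
V_g = (1/(fρ)) |∂P/∂n| = 2.09×10⁻³ / (1.30×10⁻⁴ × 0.642) = 25.0 m/s
Converting: 25.0 m/s × 1.944 = 48.6 knots

48.6 knots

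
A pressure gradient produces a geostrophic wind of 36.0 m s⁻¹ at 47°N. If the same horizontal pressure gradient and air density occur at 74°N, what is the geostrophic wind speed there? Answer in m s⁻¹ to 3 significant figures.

27.4 m s⁻¹

With the same pressure gradient and density, V_g ∝ 1/f ∝ 1/sin φ.
V₂ = V₁ · sin φ₁ / sin φ₂ = 36.0 × sin 47° / sin 74°
V₂ = 36.0 × 0.7314/0.9613 = 27.4 m s⁻¹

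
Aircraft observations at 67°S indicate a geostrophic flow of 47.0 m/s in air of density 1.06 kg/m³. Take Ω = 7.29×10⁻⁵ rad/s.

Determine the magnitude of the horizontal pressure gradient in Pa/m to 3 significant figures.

Coriolis parameter at 67°S:
f = 2Ω sin φ = 2 × 7.29×10⁻⁵ × sin 67° = 1.34×10⁻⁴ s⁻¹
Geostrophic balance rearranged: |∂P/∂n| = f ρ V_g
|∂P/∂n| = 1.34×10⁻⁴ × 1.06 × 47.0 = 6.69×10⁻³ Pa/m

6.69×10⁻³ Pa/m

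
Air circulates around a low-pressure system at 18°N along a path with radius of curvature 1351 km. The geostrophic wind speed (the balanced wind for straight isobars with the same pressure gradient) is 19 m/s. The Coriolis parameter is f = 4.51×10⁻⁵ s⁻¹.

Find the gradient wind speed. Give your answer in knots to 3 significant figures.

29.6 knots

Around a low, centrifugal force acts outward with Coriolis, so pressure-gradient force balances both:
(1/ρ)|∂P/∂n| = fV + V²/R  →  V² + fR·V − fR·V_g = 0
With fR = 4.51×10⁻⁵ × 1351×10³ m = 60.9 m/s:
V = [−fR + √((fR)² + 4 fR V_g)]/2 = [−60.9 + √(60.9² + 4×60.9×19)]/2 = 15.2 m/s
Subgeostrophic (V < V_g = 19 m/s), as expected around a low.
Converting: 15.2 m/s × 1.944 = 29.6 knots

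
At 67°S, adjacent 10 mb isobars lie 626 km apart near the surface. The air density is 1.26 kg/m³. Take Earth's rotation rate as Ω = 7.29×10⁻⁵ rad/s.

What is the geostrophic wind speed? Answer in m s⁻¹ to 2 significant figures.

9.4 m s⁻¹

Coriolis parameter at 67°S:
f = 2Ω sin φ = 2 × 7.29×10⁻⁵ × sin 67° = 1.34×10⁻⁴ s⁻¹
Pressure gradient: |∂P/∂n| = 1000 Pa / 626000 m = 1.60×10⁻³ Pa/m
Geostrophic balance (pressure-gradient force = Coriolis force):
V_g = (1/(fρ)) |∂P/∂n| = 1.60×10⁻³ / (1.34×10⁻⁴ × 1.26) = 9.45 m/s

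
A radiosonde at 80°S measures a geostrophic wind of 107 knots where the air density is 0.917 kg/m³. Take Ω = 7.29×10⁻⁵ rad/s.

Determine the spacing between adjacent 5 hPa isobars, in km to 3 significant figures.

69.0 km

Coriolis parameter at 80°S:
f = 2Ω sin φ = 2 × 7.29×10⁻⁵ × sin 80° = 1.44×10⁻⁴ s⁻¹
Wind speed in SI: 107 knots = 55.0 m/s
Geostrophic balance rearranged: |∂P/∂n| = f ρ V_g
|∂P/∂n| = 1.44×10⁻⁴ × 0.917 × 55.0 = 7.25×10⁻³ Pa/m
Isobar spacing: Δn = ΔP/|∂P/∂n| = 500 Pa / 7.25×10⁻³ Pa/m = 68987 m ≈ 69.0 km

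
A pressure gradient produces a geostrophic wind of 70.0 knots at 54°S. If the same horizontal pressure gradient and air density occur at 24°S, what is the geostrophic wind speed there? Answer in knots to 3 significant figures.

With the same pressure gradient and density, V_g ∝ 1/f ∝ 1/sin φ.
V₂ = V₁ · sin φ₁ / sin φ₂ = 70.0 × sin 54° / sin 24°
V₂ = 70.0 × 0.8090/0.4067 = 139 knots

139 knots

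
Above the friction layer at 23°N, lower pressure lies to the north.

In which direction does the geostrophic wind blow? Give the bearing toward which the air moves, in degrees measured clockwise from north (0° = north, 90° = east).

090°

The pressure-gradient force points toward the north (bearing 000°).
Geostrophic balance: in the Northern Hemisphere the Coriolis force deflects motion to the right, so the geostrophic wind blows 90° to the right of the pressure-gradient force (low pressure on the left).
Rotating 000° by 90° clockwise gives 090° — the wind blows toward the east.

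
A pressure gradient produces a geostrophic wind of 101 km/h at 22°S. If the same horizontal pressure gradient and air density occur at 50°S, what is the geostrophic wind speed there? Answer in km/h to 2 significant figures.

With the same pressure gradient and density, V_g ∝ 1/f ∝ 1/sin φ.
V₂ = V₁ · sin φ₁ / sin φ₂ = 101 × sin 22° / sin 50°
V₂ = 101 × 0.3746/0.7660 = 49 km/h

49 km/h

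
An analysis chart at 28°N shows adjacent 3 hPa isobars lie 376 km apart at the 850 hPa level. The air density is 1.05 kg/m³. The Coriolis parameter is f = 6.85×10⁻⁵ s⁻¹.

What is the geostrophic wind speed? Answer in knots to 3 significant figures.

Pressure gradient: |∂P/∂n| = 300 Pa / 376000 m = 7.98×10⁻⁴ Pa/m
Geostrophic balance (pressure-gradient force = Coriolis force):
V_g = (1/(fρ)) |∂P/∂n| = 7.98×10⁻⁴ / (6.85×10⁻⁵ × 1.05) = 11.1 m/s
Converting: 11.1 m/s × 1.944 = 21.6 knots

21.6 knots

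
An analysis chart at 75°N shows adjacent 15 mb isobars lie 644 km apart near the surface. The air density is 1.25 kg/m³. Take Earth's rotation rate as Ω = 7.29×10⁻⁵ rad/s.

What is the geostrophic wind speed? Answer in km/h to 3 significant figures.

47.6 km/h

Coriolis parameter at 75°N:
f = 2Ω sin φ = 2 × 7.29×10⁻⁵ × sin 75° = 1.41×10⁻⁴ s⁻¹
Pressure gradient: |∂P/∂n| = 1500 Pa / 644000 m = 2.33×10⁻³ Pa/m
Geostrophic balance (pressure-gradient force = Coriolis force):
V_g = (1/(fρ)) |∂P/∂n| = 2.33×10⁻³ / (1.41×10⁻⁴ × 1.25) = 13.2 m/s
Converting: 13.2 m/s × 3.6 = 47.6 km/h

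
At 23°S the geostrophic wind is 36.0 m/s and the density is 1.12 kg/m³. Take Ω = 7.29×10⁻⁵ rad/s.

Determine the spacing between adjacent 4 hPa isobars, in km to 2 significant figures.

Coriolis parameter at 23°S:
f = 2Ω sin φ = 2 × 7.29×10⁻⁵ × sin 23° = 5.70×10⁻⁵ s⁻¹
Geostrophic balance rearranged: |∂P/∂n| = f ρ V_g
|∂P/∂n| = 5.70×10⁻⁵ × 1.12 × 36.0 = 2.30×10⁻³ Pa/m
Isobar spacing: Δn = ΔP/|∂P/∂n| = 400 Pa / 2.30×10⁻³ Pa/m = 174142 m ≈ 170 km

170 km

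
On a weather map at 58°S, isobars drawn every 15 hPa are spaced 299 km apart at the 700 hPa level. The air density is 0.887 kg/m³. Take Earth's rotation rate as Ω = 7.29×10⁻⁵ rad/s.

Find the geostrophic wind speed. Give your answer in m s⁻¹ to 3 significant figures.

45.7 m s⁻¹

Coriolis parameter at 58°S:
f = 2Ω sin φ = 2 × 7.29×10⁻⁵ × sin 58° = 1.24×10⁻⁴ s⁻¹
Pressure gradient: |∂P/∂n| = 1500 Pa / 299000 m = 5.02×10⁻³ Pa/m
Geostrophic balance (pressure-gradient force = Coriolis force):
V_g = (1/(fρ)) |∂P/∂n| = 5.02×10⁻³ / (1.24×10⁻⁴ × 0.887) = 45.7 m/s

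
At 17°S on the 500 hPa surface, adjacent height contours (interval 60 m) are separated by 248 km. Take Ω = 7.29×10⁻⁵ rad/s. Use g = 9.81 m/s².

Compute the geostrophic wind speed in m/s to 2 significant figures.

Coriolis parameter at 17°S:
f = 2Ω sin φ = 2 × 7.29×10⁻⁵ × sin 17° = 4.26×10⁻⁵ s⁻¹
Height gradient: |∂Z/∂n| = 60 m / 248000 m = 2.42×10⁻⁴
On a pressure surface, geostrophic balance gives V_g = (g/f)|∂Z/∂n|:
V_g = 9.81 × 2.42×10⁻⁴ / 4.26×10⁻⁵ = 55.7 m/s

56 m/s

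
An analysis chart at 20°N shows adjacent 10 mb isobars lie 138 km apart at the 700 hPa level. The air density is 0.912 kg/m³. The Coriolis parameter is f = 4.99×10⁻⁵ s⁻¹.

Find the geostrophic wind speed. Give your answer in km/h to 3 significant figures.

573 km/h

Pressure gradient: |∂P/∂n| = 1000 Pa / 138000 m = 7.25×10⁻³ Pa/m
Geostrophic balance (pressure-gradient force = Coriolis force):
V_g = (1/(fρ)) |∂P/∂n| = 7.25×10⁻³ / (4.99×10⁻⁵ × 0.912) = 159 m/s
Converting: 159 m/s × 3.6 = 573 km/h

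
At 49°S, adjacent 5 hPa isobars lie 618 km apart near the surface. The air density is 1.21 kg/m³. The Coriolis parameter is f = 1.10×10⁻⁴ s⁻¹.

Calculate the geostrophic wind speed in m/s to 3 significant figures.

Pressure gradient: |∂P/∂n| = 500 Pa / 618000 m = 8.09×10⁻⁴ Pa/m
Geostrophic balance (pressure-gradient force = Coriolis force):
V_g = (1/(fρ)) |∂P/∂n| = 8.09×10⁻⁴ / (1.10×10⁻⁴ × 1.21) = 6.08 m/s

6.08 m/s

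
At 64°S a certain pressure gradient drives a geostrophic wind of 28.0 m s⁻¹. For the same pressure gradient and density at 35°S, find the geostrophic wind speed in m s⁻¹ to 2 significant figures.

44 m s⁻¹

With the same pressure gradient and density, V_g ∝ 1/f ∝ 1/sin φ.
V₂ = V₁ · sin φ₁ / sin φ₂ = 28.0 × sin 64° / sin 35°
V₂ = 28.0 × 0.8988/0.5736 = 44 m s⁻¹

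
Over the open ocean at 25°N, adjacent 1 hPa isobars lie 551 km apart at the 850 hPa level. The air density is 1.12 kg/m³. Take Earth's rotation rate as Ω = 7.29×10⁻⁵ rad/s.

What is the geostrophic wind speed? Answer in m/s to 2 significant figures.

Coriolis parameter at 25°N:
f = 2Ω sin φ = 2 × 7.29×10⁻⁵ × sin 25° = 6.16×10⁻⁵ s⁻¹
Pressure gradient: |∂P/∂n| = 100 Pa / 551000 m = 1.81×10⁻⁴ Pa/m
Geostrophic balance (pressure-gradient force = Coriolis force):
V_g = (1/(fρ)) |∂P/∂n| = 1.81×10⁻⁴ / (6.16×10⁻⁵ × 1.12) = 2.63 m/s

2.6 m/s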